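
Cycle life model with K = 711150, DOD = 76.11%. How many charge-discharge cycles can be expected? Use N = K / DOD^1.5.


Step 1: DOD^1.5 = 76.11^1.5 = 663.99
Step 2: N = 711150 / 663.99 = 1071 cycles

1071 cycles


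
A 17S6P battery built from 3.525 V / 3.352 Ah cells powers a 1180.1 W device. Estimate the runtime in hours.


Step 1: E_pack = Ns * V_cell * Np * C_cell = 17 * 3.525 * 6 * 3.352 = 1205.2 Wh
Step 2: t = E_pack / P = 1205.2 / 1180.1 = 1.021 hr

1.021 hr


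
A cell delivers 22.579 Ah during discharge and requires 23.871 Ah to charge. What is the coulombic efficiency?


eta_c = Q_dis / Q_chg * 100 = 22.579 / 23.871 * 100 = 94.59%

94.59%


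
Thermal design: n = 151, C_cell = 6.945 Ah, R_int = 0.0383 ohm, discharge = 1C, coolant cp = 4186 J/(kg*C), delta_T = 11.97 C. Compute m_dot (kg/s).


Step 1: I = 1 * 6.945 = 6.945 A
Step 2: Q_cell = I^2 * R = 6.945^2 * 0.0383 = 1.8473 W
Step 3: Q_total = 151 * 1.8473 = 278.94 W
Step 4: m_dot = Q_total / (cp * dT) = 278.94 / (4186 * 11.97) = 0.005567 kg/s

0.005567 kg/s


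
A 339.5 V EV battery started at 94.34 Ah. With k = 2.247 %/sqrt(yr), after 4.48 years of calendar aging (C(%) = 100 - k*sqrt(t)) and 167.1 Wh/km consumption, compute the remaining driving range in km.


Step 1: capacity retention = 100 - 2.247 * sqrt(4.48) = 100 - 2.247 * 2.1166 = 95.244%
Step 2: C_now = 94.34 * 95.244/100 = 89.853 Ah
Step 3: E_pack = V * C_now = 339.5 * 89.853 = 30505 Wh
Step 4: range = E_pack / consumption = 30505 / 167.1 = 182.6 km

182.6 km


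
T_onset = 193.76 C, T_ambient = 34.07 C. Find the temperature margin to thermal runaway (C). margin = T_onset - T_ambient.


Safety margin = 193.76 C - 34.07 C = 159.69 C

159.69 C


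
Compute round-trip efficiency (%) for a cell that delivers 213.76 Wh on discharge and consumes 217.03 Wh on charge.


eta_e = E_dis / E_chg * 100 = 213.76 / 217.03 * 100 = 98.49%

98.49%


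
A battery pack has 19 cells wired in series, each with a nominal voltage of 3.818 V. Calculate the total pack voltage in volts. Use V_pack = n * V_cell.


With 19 cells in series at 3.818 V each, V_pack = 72.542 V

72.542 V


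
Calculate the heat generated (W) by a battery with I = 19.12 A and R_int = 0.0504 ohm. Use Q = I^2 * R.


I^2 = 365.57
Q = 365.57 * 0.0504 = 18.42 W

18.42 W


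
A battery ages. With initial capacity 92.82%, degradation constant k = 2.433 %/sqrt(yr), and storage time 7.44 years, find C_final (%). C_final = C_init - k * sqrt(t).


sqrt(t) = sqrt(7.44) = 2.7276
C_final = 92.82 - 2.433 * 2.7276 = 86.18%

86.18%


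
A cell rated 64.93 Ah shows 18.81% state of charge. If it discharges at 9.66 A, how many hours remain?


Step 1: remaining = SOC/100 * C_total = 18.81/100 * 64.93 = 12.213 Ah
Step 2: t = remaining / I = 12.213 / 9.66 = 1.264 hr

1.264 hr


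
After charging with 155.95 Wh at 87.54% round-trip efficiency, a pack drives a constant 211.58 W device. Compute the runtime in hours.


Step 1: E_discharge = eta/100 * E_charge = 87.54/100 * 155.95 = 136.52 Wh
Step 2: t = E_discharge / P = 136.52 / 211.58 = 0.6452 hr

0.6452 hr


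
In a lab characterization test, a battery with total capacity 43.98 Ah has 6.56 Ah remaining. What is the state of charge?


SOC% = 6.56 / 43.98 * 100 = 14.92%

14.92%


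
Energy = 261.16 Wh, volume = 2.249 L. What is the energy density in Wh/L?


ED = E / V = 261.16 / 2.249 = 116.1 Wh/L

116.1 Wh/L


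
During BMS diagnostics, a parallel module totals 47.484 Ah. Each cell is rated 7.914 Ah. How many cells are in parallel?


n = C_total / C_cell = 47.484 / 7.914 = 6

6


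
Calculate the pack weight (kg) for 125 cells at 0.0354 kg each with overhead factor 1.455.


m_pack = n * m_cell * overhead = 125 * 0.0354 * 1.455 = 6.438 kg

6.438 kg


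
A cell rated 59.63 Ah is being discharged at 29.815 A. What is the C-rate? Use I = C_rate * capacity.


C_rate = I / capacity = 29.815 / 59.63 = 0.5C

0.5C


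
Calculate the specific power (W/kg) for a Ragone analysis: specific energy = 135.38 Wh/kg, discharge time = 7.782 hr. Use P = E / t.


P_specific = E / t = 135.38 / 7.782 = 17.40 W/kg

17.40 W/kg


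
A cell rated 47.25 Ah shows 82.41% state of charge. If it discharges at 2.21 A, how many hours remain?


Step 1: remaining = SOC/100 * C_total = 82.41/100 * 47.25 = 38.939 Ah
Step 2: t = remaining / I = 38.939 / 2.21 = 17.62 hr

17.62 hr


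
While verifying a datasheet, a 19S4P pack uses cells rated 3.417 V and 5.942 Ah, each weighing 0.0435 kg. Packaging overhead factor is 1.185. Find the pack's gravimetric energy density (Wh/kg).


Step 1: V_pack = 19 * 3.417 = 64.923 V
Step 2: C_pack = 4 * 5.942 = 23.768 Ah
Step 3: E_pack = V_pack * C_pack = 64.923 * 23.768 = 1543.1 Wh
Step 4: m_pack = 19 * 4 * 0.0435 * 1.185 = 3.9176 kg
Step 5: ED = E_pack / m_pack = 1543.1 / 3.9176 = 393.9 Wh/kg

393.9 Wh/kg


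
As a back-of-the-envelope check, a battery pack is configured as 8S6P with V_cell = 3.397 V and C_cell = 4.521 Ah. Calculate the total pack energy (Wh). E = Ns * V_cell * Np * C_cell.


V_pack = 8 * 3.397 = 27.176 V
C_pack = 6 * 4.521 = 27.126 Ah
E = V_pack * C_pack = 27.176 * 27.126 = 737.2 Wh

737.2 Wh


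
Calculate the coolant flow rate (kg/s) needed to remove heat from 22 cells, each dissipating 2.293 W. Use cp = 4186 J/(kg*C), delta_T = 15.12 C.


Step 1: Total heat Q = 22 * 2.293 W = 50.446 W
Step 2: denom = cp * dT = 4186 * 15.12 = 63292
Step 3: m_dot = 50.446 / 63292 = 7.970e-04 kg/s

7.970e-04 kg/s


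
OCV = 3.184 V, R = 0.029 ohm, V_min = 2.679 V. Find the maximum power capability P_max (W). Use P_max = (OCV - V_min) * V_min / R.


P_max = (OCV - V_min) * V_min / R = (3.184 - 2.679) * 2.679 / 0.029 = 0.505 * 2.679 / 0.029 = 46.65 W

46.65 W


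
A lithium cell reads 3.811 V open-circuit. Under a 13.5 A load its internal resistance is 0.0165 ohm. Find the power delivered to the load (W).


Step 1: V_terminal = OCV - I*R = 3.811 - 13.5 * 0.0165 = 3.5883 V
Step 2: P_out = V_terminal * I = 3.5883 * 13.5 = 48.44 W

48.44 W


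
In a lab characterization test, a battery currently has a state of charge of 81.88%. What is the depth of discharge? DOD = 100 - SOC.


Complement of SOC: DOD = 100% - 81.88% = 18.12%

18.12%


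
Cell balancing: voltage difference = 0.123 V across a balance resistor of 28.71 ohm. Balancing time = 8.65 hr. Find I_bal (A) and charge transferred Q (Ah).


I_bal = dV / R = 0.123 / 28.71 = 0.0042842 A
Q = I_bal * t = 0.0042842 * 8.65 = 0.03706 Ah

I=0.0042842 A, Q=0.03706 Ah


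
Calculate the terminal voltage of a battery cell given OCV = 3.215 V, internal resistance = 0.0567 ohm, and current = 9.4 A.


IR drop = 9.4 * 0.0567 = 0.53298 V
V = 3.215 - 0.53298 = 2.682 V

2.682 V


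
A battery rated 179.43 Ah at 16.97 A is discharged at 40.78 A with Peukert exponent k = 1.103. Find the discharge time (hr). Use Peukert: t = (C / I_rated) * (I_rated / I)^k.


Step 1: t_rated = C / I_rated = 179.43 / 16.97 = 10.573 hr
Step 2: ratio = 16.97 / 40.78 = 0.41614
Step 3: ratio^k = 0.41614^1.103 = 0.38021
Step 4: t = t_rated * ratio^k = 10.573 * 0.38021 = 4.020 hr

4.020 hr


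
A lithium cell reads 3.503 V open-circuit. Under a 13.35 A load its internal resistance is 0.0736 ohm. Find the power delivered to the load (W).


Step 1: V_terminal = OCV - I*R = 3.503 - 13.35 * 0.0736 = 2.5204 V
Step 2: P_out = V_terminal * I = 2.5204 * 13.35 = 33.65 W

33.65 W


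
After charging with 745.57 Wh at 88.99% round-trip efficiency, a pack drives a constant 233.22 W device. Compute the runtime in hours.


Step 1: E_discharge = eta/100 * E_charge = 88.99/100 * 745.57 = 663.48 Wh
Step 2: t = E_discharge / P = 663.48 / 233.22 = 2.845 hr

2.845 hr


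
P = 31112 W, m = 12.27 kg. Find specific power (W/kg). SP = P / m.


Specific power = 31112 W / 12.27 kg = 2536 W/kg

2536 W/kg


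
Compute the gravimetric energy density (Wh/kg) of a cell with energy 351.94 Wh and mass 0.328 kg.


Specific energy = 351.94 Wh / 0.328 kg = 1073 Wh/kg

1073 Wh/kg


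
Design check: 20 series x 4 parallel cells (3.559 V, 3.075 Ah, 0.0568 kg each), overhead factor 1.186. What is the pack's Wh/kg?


Step 1: V_pack = 20 * 3.559 = 71.18 V
Step 2: C_pack = 4 * 3.075 = 12.3 Ah
Step 3: E_pack = V_pack * C_pack = 71.18 * 12.3 = 875.51 Wh
Step 4: m_pack = 20 * 4 * 0.0568 * 1.186 = 5.3892 kg
Step 5: ED = E_pack / m_pack = 875.51 / 5.3892 = 162.5 Wh/kg

162.5 Wh/kg


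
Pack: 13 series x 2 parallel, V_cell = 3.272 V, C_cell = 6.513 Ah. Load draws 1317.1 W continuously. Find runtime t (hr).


Step 1: E_pack = Ns * V_cell * Np * C_cell = 13 * 3.272 * 2 * 6.513 = 554.07 Wh
Step 2: t = E_pack / P = 554.07 / 1317.1 = 0.4207 hr

0.4207 hr


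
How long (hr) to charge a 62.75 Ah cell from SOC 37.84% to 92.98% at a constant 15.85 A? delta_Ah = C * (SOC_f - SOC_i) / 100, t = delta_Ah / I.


delta_Ah = 62.75 * (92.98 - 37.84) / 100 = 34.6 Ah
t = delta_Ah / I = 34.6 / 15.85 = 2.183 hr

2.183 hr


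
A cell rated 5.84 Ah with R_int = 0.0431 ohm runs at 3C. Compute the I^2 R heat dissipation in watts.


Step 1: I = C_rate * capacity = 3 * 5.84 = 17.52 A
Step 2: Q = I^2 * R = 17.52^2 * 0.0431 = 306.95 * 0.0431 = 13.23 W

13.23 W


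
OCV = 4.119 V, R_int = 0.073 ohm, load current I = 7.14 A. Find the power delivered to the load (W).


Step 1: V_terminal = OCV - I*R = 4.119 - 7.14 * 0.073 = 3.5978 V
Step 2: P_out = V_terminal * I = 3.5978 * 7.14 = 25.69 W

25.69 W


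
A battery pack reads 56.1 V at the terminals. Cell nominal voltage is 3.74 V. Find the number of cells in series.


Rearranging: n = V_pack / V_cell = 56.1 / 3.74 = 15 cells

15


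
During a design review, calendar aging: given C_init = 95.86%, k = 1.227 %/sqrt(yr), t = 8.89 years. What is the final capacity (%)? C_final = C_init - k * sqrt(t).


sqrt(t) = sqrt(8.89) = 2.9816
C_final = 95.86 - 1.227 * 2.9816 = 92.20%

92.20%


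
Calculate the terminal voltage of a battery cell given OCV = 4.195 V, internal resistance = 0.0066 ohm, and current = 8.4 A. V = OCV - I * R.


V = OCV - I*R = 4.195 - 8.4 * 0.0066 = 4.140 V

4.140 V


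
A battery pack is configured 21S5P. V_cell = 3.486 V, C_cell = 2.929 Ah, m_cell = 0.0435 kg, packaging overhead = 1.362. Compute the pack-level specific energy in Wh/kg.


Step 1: V_pack = 21 * 3.486 = 73.206 V
Step 2: C_pack = 5 * 2.929 = 14.645 Ah
Step 3: E_pack = V_pack * C_pack = 73.206 * 14.645 = 1072.1 Wh
Step 4: m_pack = 21 * 5 * 0.0435 * 1.362 = 6.2209 kg
Step 5: ED = E_pack / m_pack = 1072.1 / 6.2209 = 172.3 Wh/kg

172.3 Wh/kg


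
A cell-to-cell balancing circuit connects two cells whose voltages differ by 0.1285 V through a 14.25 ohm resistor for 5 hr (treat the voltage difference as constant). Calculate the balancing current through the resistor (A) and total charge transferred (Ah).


I_bal = dV / R = 0.1285 / 14.25 = 0.0090175 A
Q = I_bal * t = 0.0090175 * 5 = 0.04509 Ah

I=0.0090175 A, Q=0.04509 Ah


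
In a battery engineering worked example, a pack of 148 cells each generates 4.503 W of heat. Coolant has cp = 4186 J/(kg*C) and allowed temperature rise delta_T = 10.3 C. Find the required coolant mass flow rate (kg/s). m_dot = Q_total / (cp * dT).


Q_total = 148 * 4.503 = 666.44 W
m_dot = Q_total / (cp * dT) = 666.44 / (4186 * 10.3) = 0.01546 kg/s

0.01546 kg/s


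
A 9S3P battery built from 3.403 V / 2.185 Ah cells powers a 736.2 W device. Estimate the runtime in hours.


Step 1: E_pack = Ns * V_cell * Np * C_cell = 9 * 3.403 * 3 * 2.185 = 200.76 Wh
Step 2: t = E_pack / P = 200.76 / 736.2 = 0.2727 hr

0.2727 hr


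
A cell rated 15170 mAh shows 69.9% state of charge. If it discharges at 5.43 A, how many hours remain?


Convert: C_total = 15170 mAh = 15.17 Ah
Step 1: remaining = SOC/100 * C_total = 69.9/100 * 15.17 = 10.604 Ah
Step 2: t = remaining / I = 10.604 / 5.43 = 1.953 hr

1.953 hr


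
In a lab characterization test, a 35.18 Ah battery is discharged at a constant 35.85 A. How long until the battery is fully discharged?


Runtime = 35.18 Ah / 35.85 A = 0.9813 hr

0.9813 hr


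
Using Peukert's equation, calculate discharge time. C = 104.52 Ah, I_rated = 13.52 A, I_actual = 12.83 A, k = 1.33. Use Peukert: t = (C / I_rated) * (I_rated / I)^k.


t_rated = C / I_rated = 104.52 / 13.52 = 7.7308 hr
(I_rated/I)^k = (1.0538)^1.33 = 1.0722
t = t_rated * (I_rated/I)^k = 7.7308 * 1.0722 = 8.289 hr

8.289 hr


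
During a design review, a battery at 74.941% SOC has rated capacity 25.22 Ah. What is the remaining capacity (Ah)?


remaining = SOC / 100 * total = 74.941 / 100 * 25.22 = 18.90 Ah

18.90 Ah


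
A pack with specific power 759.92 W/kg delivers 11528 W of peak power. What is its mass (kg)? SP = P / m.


m = P / SP = 11528 / 759.92 = 15.17 kg

15.17 kg


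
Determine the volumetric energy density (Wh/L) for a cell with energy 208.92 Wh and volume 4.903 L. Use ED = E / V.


Volumetric ED = 208.92 Wh / 4.903 L = 42.61 Wh/L

42.61 Wh/L


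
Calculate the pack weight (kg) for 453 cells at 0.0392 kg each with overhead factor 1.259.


Cell mass sum = 453 * 0.0392 = 17.758 kg
With overhead 1.259: m_pack = 17.758 * 1.259 = 22.36 kg

22.36 kg


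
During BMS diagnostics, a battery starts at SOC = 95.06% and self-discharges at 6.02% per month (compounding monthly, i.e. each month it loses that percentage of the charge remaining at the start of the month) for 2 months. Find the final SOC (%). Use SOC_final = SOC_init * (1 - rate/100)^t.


Monthly retention factor = 1 - 6.02/100 = 0.9398
Over 2 months: factor^2 = 0.88322
SOC_final = 95.06 * 0.88322 = 83.96%

83.96%


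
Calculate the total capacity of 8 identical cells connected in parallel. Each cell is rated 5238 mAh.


Convert: C_cell = 5238 mAh = 5.238 Ah
C_total = 8 * 5.238 = 41.904 Ah

41.904 Ah


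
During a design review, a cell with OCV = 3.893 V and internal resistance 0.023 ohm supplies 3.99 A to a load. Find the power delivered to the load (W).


Step 1: V_terminal = OCV - I*R = 3.893 - 3.99 * 0.023 = 3.8012 V
Step 2: P_out = V_terminal * I = 3.8012 * 3.99 = 15.17 W

15.17 W


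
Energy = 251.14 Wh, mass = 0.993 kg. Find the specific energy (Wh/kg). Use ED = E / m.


ED = E / m = 251.14 / 0.993 = 252.9 Wh/kg

252.9 Wh/kg


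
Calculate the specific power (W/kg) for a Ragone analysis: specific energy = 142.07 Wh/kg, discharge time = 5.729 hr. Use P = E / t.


Specific power = 142.07 Wh/kg / 5.729 hr = 24.80 W/kg

24.80 W/kg


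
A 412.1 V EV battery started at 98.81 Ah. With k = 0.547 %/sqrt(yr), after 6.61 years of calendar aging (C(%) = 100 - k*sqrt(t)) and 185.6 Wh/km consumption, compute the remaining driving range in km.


Step 1: capacity retention = 100 - 0.547 * sqrt(6.61) = 100 - 0.547 * 2.571 = 98.594%
Step 2: C_now = 98.81 * 98.594/100 = 97.421 Ah
Step 3: E_pack = V * C_now = 412.1 * 97.421 = 40147 Wh
Step 4: range = E_pack / consumption = 40147 / 185.6 = 216.3 km

216.3 km


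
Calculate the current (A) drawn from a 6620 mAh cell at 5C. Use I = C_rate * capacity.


Convert: capacity = 6620 mAh = 6.62 Ah
I = C_rate * capacity = 5 * 6.62 = 33.1 A

33.1 A


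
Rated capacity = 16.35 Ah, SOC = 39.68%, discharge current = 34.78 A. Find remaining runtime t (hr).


Step 1: remaining = SOC/100 * C_total = 39.68/100 * 16.35 = 6.4877 Ah
Step 2: t = remaining / I = 6.4877 / 34.78 = 0.1865 hr

0.1865 hr


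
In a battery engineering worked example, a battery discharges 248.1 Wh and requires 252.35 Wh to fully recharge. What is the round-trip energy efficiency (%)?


eta_e = E_dis / E_chg * 100 = 248.1 / 252.35 * 100 = 98.32%

98.32%


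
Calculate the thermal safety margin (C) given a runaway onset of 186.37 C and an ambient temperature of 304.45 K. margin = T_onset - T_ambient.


Convert: T_ambient = 304.45 K = 31.3 C
margin = 186.37 - 31.3 = 155.07 C

155.07 C


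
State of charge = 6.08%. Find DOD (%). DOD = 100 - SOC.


Complement of SOC: DOD = 100% - 6.08% = 93.92%

93.92%


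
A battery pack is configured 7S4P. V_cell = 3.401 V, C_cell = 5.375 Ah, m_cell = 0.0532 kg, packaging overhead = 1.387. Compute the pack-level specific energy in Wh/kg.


Step 1: V_pack = 7 * 3.401 = 23.807 V
Step 2: C_pack = 4 * 5.375 = 21.5 Ah
Step 3: E_pack = V_pack * C_pack = 23.807 * 21.5 = 511.85 Wh
Step 4: m_pack = 7 * 4 * 0.0532 * 1.387 = 2.0661 kg
Step 5: ED = E_pack / m_pack = 511.85 / 2.0661 = 247.7 Wh/kg

247.7 Wh/kg


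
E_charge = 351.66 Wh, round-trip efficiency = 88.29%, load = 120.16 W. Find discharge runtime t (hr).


Step 1: E_discharge = eta/100 * E_charge = 88.29/100 * 351.66 = 310.48 Wh
Step 2: t = E_discharge / P = 310.48 / 120.16 = 2.584 hr

2.584 hr


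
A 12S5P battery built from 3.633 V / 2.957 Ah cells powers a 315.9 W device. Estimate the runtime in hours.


Step 1: E_pack = Ns * V_cell * Np * C_cell = 12 * 3.633 * 5 * 2.957 = 644.57 Wh
Step 2: t = E_pack / P = 644.57 / 315.9 = 2.040 hr

2.040 hr


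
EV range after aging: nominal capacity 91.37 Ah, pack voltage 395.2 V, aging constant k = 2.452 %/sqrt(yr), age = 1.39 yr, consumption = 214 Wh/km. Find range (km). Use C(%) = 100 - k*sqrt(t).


Step 1: capacity retention = 100 - 2.452 * sqrt(1.39) = 100 - 2.452 * 1.179 = 97.109%
Step 2: C_now = 91.37 * 97.109/100 = 88.728 Ah
Step 3: E_pack = V * C_now = 395.2 * 88.728 = 35065 Wh
Step 4: range = E_pack / consumption = 35065 / 214 = 163.9 km

163.9 km


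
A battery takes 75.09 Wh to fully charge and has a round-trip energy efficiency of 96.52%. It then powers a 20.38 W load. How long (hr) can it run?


Step 1: E_discharge = eta/100 * E_charge = 96.52/100 * 75.09 = 72.477 Wh
Step 2: t = E_discharge / P = 72.477 / 20.38 = 3.556 hr

3.556 hr


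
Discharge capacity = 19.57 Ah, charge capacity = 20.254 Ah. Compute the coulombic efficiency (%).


Coulombic efficiency = 19.57/20.254 * 100% = 96.62%

96.62%


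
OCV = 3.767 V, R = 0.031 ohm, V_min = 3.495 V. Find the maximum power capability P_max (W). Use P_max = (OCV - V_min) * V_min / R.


P_max = (OCV - V_min) * V_min / R = (3.767 - 3.495) * 3.495 / 0.031 = 0.272 * 3.495 / 0.031 = 30.67 W

30.67 W


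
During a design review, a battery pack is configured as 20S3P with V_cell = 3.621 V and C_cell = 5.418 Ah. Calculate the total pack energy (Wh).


E = Ns * Vcell * Np * Ccell = 20 * 3.621 * 3 * 5.418 = 1177 Wh

1177 Wh


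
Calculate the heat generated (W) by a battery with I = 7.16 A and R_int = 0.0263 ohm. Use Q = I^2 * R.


Q = I^2 * R = 7.16^2 * 0.0263 = 1.348 W

1.348 W


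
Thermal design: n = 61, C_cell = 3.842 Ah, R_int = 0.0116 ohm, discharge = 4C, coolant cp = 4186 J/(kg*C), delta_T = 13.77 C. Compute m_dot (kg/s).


Step 1: I = 4 * 3.842 = 15.368 A
Step 2: Q_cell = I^2 * R = 15.368^2 * 0.0116 = 2.7396 W
Step 3: Q_total = 61 * 2.7396 = 167.12 W
Step 4: m_dot = Q_total / (cp * dT) = 167.12 / (4186 * 13.77) = 0.002899 kg/s

0.002899 kg/s


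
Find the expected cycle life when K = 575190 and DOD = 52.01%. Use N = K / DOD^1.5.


Step 1: DOD^1.5 = 52.01^1.5 = 375.09
Step 2: N = 575190 / 375.09 = 1533 cycles

1533 cycles


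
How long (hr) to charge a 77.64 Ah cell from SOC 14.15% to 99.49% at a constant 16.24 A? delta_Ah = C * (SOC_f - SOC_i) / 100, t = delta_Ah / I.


Step 1: dSOC = 99.49% - 14.15% = 85.34%
Step 2: delta_Ah = 77.64 * 85.34 / 100 = 66.258 Ah
Step 3: t = 66.258 / 16.24 = 4.080 hr

4.080 hr


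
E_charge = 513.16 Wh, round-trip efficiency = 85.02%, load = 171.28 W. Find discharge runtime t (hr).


Step 1: E_discharge = eta/100 * E_charge = 85.02/100 * 513.16 = 436.29 Wh
Step 2: t = E_discharge / P = 436.29 / 171.28 = 2.547 hr

2.547 hr


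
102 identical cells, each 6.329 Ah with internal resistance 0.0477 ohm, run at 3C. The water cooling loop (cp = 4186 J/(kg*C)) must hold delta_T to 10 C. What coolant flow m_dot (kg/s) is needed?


Step 1: I = 3 * 6.329 = 18.987 A
Step 2: Q_cell = I^2 * R = 18.987^2 * 0.0477 = 17.196 W
Step 3: Q_total = 102 * 17.196 = 1754 W
Step 4: m_dot = Q_total / (cp * dT) = 1754 / (4186 * 10) = 0.04190 kg/s

0.04190 kg/s


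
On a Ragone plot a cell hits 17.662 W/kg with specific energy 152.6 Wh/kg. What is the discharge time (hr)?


t = E / P = 152.6 / 17.662 = 8.640 hr

8.640 hr


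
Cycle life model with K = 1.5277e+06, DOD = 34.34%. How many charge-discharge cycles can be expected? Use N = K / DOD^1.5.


DOD^1.5 = 201.23
N = K / DOD^1.5 = 1.5277e+06 / 201.23 = 7592

7592 cycles


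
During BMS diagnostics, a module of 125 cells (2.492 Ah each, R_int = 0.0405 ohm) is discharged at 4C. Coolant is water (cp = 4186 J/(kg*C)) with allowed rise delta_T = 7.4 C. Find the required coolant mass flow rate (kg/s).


Step 1: I = 4 * 2.492 = 9.968 A
Step 2: Q_cell = I^2 * R = 9.968^2 * 0.0405 = 4.0241 W
Step 3: Q_total = 125 * 4.0241 = 503.01 W
Step 4: m_dot = Q_total / (cp * dT) = 503.01 / (4186 * 7.4) = 0.01624 kg/s

0.01624 kg/s


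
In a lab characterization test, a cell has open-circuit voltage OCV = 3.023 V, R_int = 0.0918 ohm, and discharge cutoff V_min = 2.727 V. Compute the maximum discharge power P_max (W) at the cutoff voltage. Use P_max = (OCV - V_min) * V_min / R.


P_max = (OCV - V_min) * V_min / R = (3.023 - 2.727) * 2.727 / 0.0918 = 0.296 * 2.727 / 0.0918 = 8.793 W

8.793 W


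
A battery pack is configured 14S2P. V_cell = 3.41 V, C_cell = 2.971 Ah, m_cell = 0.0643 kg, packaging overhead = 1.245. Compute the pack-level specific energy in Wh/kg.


Step 1: V_pack = 14 * 3.41 = 47.74 V
Step 2: C_pack = 2 * 2.971 = 5.942 Ah
Step 3: E_pack = V_pack * C_pack = 47.74 * 5.942 = 283.67 Wh
Step 4: m_pack = 14 * 2 * 0.0643 * 1.245 = 2.2415 kg
Step 5: ED = E_pack / m_pack = 283.67 / 2.2415 = 126.6 Wh/kg

126.6 Wh/kg


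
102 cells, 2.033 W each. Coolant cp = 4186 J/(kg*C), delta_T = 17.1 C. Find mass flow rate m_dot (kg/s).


Step 1: Total heat Q = 102 * 2.033 W = 207.37 W
Step 2: denom = cp * dT = 4186 * 17.1 = 71581
Step 3: m_dot = 207.37 / 71581 = 0.002897 kg/s

0.002897 kg/s


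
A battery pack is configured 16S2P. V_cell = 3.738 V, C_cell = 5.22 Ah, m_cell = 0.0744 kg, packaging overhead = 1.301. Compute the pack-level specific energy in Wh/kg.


Step 1: V_pack = 16 * 3.738 = 59.808 V
Step 2: C_pack = 2 * 5.22 = 10.44 Ah
Step 3: E_pack = V_pack * C_pack = 59.808 * 10.44 = 624.4 Wh
Step 4: m_pack = 16 * 2 * 0.0744 * 1.301 = 3.0974 kg
Step 5: ED = E_pack / m_pack = 624.4 / 3.0974 = 201.6 Wh/kg

201.6 Wh/kg


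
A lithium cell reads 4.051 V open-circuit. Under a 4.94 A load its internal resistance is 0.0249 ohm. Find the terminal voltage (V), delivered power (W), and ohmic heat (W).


Step 1: V_terminal = OCV - I*R = 4.051 - 4.94 * 0.0249 = 3.928 V
Step 2: P_out = V_terminal * I = 3.928 * 4.94 = 19.40 W
Step 3: Q = I^2 * R = 4.94^2 * 0.0249 = 0.6076 W

V=3.928 V, P=19.40 W, Q=0.6076 W


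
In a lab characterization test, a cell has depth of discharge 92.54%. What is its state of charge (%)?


SOC = 100 - DOD = 100 - 92.54 = 7.46%

7.46%


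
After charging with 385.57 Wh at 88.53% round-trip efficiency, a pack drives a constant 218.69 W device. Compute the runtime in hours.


Step 1: E_discharge = eta/100 * E_charge = 88.53/100 * 385.57 = 341.35 Wh
Step 2: t = E_discharge / P = 341.35 / 218.69 = 1.561 hr

1.561 hr


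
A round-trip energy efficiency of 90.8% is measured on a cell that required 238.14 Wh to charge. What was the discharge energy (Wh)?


E_dis = eta/100 * E_chg = 90.8/100 * 238.14 = 216.2 Wh

216.2 Wh


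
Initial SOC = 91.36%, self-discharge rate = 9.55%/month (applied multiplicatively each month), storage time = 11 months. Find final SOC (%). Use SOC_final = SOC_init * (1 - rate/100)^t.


decay = (1 - 9.55/100)^11 = 0.33151
SOC_final = 91.36 * 0.33151 = 30.29%

30.29%


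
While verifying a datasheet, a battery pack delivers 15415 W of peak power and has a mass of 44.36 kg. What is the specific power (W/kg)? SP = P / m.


SP = P / m = 15415 / 44.36 = 347.5 W/kg

347.5 W/kg


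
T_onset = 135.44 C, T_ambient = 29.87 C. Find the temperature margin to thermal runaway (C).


margin = T_onset - T_ambient = 135.44 - 29.87 = 105.57 C

105.57 C


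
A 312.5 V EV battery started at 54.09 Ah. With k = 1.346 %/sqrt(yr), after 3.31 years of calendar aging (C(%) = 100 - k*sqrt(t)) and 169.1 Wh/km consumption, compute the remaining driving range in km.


Step 1: capacity retention = 100 - 1.346 * sqrt(3.31) = 100 - 1.346 * 1.8193 = 97.551%
Step 2: C_now = 54.09 * 97.551/100 = 52.765 Ah
Step 3: E_pack = V * C_now = 312.5 * 52.765 = 16489 Wh
Step 4: range = E_pack / consumption = 16489 / 169.1 = 97.51 km

97.51 km


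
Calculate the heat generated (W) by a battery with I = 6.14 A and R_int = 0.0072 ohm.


I^2 = 37.7
Q = 37.7 * 0.0072 = 0.2714 W

0.2714 W


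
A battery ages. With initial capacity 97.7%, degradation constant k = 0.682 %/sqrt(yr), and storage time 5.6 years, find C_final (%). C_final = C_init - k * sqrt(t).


Step 1: sqrt(5.6 yr) = 2.3664
Step 2: drop = 0.682 * 2.3664 = 1.6139
Step 3: C_final = 97.7 - 1.6139 = 96.09%

96.09%


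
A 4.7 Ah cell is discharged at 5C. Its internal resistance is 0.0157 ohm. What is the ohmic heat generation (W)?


Step 1: I = C_rate * capacity = 5 * 4.7 = 23.5 A
Step 2: Q = I^2 * R = 23.5^2 * 0.0157 = 552.25 * 0.0157 = 8.670 W

8.670 W


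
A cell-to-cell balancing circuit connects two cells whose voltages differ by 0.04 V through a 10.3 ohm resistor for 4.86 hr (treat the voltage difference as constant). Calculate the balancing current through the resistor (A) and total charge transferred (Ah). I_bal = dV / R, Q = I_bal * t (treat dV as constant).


I_bal = dV / R = 0.04 / 10.3 = 0.0038835 A
Q = I_bal * t = 0.0038835 * 4.86 = 0.01887 Ah

I=0.0038835 A, Q=0.01887 Ah


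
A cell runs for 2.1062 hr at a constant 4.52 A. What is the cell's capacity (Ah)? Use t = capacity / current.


C = I * t = 4.52 * 2.1062 = 9.520 Ah

9.520 Ah


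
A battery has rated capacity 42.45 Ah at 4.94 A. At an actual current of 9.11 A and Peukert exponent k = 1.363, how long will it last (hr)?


t_rated = C / I_rated = 42.45 / 4.94 = 8.5931 hr
(I_rated/I)^k = (0.54226)^1.363 = 0.43424
t = t_rated * (I_rated/I)^k = 8.5931 * 0.43424 = 3.731 hr

3.731 hr


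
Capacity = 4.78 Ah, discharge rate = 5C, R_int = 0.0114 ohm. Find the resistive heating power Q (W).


Step 1: I = C_rate * capacity = 5 * 4.78 = 23.9 A
Step 2: Q = I^2 * R = 23.9^2 * 0.0114 = 571.21 * 0.0114 = 6.512 W

6.512 W


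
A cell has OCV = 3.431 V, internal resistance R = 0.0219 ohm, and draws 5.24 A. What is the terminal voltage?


V = OCV - I*R = 3.431 - 5.24 * 0.0219 = 3.316 V

3.316 V


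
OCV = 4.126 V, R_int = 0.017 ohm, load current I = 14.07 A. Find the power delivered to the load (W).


Step 1: V_terminal = OCV - I*R = 4.126 - 14.07 * 0.017 = 3.8868 V
Step 2: P_out = V_terminal * I = 3.8868 * 14.07 = 54.69 W

54.69 W


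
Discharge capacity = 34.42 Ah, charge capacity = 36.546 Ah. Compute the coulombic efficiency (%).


eta_c = Q_dis / Q_chg * 100 = 34.42 / 36.546 * 100 = 94.18%

94.18%


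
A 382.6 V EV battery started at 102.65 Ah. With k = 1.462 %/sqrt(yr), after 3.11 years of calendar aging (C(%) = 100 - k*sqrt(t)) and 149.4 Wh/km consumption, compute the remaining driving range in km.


Step 1: capacity retention = 100 - 1.462 * sqrt(3.11) = 100 - 1.462 * 1.7635 = 97.422%
Step 2: C_now = 102.65 * 97.422/100 = 100 Ah
Step 3: E_pack = V * C_now = 382.6 * 100 = 38260 Wh
Step 4: range = E_pack / consumption = 38260 / 149.4 = 256.1 km

256.1 km


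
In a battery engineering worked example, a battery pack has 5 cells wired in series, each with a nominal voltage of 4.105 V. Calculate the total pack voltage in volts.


With 5 cells in series at 4.105 V each, V_pack = 20.525 V

20.525 V


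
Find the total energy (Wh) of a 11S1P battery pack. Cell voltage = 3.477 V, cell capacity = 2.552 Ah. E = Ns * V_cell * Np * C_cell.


E = Ns * Vcell * Np * Ccell = 11 * 3.477 * 1 * 2.552 = 97.61 Wh

97.61 Wh


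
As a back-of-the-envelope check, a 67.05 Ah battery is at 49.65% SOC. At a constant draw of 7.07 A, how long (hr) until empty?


Step 1: remaining = SOC/100 * C_total = 49.65/100 * 67.05 = 33.29 Ah
Step 2: t = remaining / I = 33.29 / 7.07 = 4.709 hr

4.709 hr


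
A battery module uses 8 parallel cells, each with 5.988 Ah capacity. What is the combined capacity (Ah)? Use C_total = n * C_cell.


C_total = 8 * 5.988 = 47.904 Ah

47.904 Ah


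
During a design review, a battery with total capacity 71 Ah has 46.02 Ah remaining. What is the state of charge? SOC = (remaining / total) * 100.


SOC = (remaining / total) * 100 = (46.02 / 71) * 100 = 64.82%

64.82%


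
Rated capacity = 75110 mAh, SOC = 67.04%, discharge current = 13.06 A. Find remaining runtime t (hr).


Convert: C_total = 75110 mAh = 75.11 Ah
Step 1: remaining = SOC/100 * C_total = 67.04/100 * 75.11 = 50.354 Ah
Step 2: t = remaining / I = 50.354 / 13.06 = 3.856 hr

3.856 hr


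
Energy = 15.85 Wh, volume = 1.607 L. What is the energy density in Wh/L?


ED = E / V = 15.85 / 1.607 = 9.863 Wh/L

9.863 Wh/L


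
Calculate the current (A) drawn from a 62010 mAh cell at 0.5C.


Convert: capacity = 62010 mAh = 62.01 Ah
At 0.5C: I = 0.5 * 62.01 Ah = 31.005 A

31.005 A


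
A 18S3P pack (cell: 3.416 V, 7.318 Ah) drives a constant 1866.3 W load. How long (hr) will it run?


Step 1: E_pack = Ns * V_cell * Np * C_cell = 18 * 3.416 * 3 * 7.318 = 1349.9 Wh
Step 2: t = E_pack / P = 1349.9 / 1866.3 = 0.7233 hr

0.7233 hr


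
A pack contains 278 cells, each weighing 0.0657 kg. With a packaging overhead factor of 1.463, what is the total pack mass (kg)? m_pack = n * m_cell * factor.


m_pack = n * m_cell * overhead = 278 * 0.0657 * 1.463 = 26.72 kg

26.72 kg


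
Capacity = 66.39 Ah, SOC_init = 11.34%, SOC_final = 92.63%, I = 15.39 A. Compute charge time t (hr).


Step 1: dSOC = 92.63% - 11.34% = 81.29%
Step 2: delta_Ah = 66.39 * 81.29 / 100 = 53.968 Ah
Step 3: t = 53.968 / 15.39 = 3.507 hr

3.507 hr


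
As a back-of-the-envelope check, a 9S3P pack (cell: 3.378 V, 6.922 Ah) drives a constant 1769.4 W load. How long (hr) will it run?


Step 1: E_pack = Ns * V_cell * Np * C_cell = 9 * 3.378 * 3 * 6.922 = 631.33 Wh
Step 2: t = E_pack / P = 631.33 / 1769.4 = 0.3568 hr

0.3568 hr


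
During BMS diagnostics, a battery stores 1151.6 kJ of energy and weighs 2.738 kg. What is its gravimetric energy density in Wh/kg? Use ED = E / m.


Convert: E = 1151.6 kJ = 319.89 Wh
ED = E / m = 319.89 / 2.738 = 116.8 Wh/kg

116.8 Wh/kg


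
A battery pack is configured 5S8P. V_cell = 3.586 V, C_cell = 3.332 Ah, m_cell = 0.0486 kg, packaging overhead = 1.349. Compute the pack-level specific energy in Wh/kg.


Step 1: V_pack = 5 * 3.586 = 17.93 V
Step 2: C_pack = 8 * 3.332 = 26.656 Ah
Step 3: E_pack = V_pack * C_pack = 17.93 * 26.656 = 477.94 Wh
Step 4: m_pack = 5 * 8 * 0.0486 * 1.349 = 2.6225 kg
Step 5: ED = E_pack / m_pack = 477.94 / 2.6225 = 182.2 Wh/kg

182.2 Wh/kg


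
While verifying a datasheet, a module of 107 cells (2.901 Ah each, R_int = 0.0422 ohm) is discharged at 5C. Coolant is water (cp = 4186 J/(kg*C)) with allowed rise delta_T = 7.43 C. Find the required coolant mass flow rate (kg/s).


Step 1: I = 5 * 2.901 = 14.505 A
Step 2: Q_cell = I^2 * R = 14.505^2 * 0.0422 = 8.8787 W
Step 3: Q_total = 107 * 8.8787 = 950.02 W
Step 4: m_dot = Q_total / (cp * dT) = 950.02 / (4186 * 7.43) = 0.03055 kg/s

0.03055 kg/s


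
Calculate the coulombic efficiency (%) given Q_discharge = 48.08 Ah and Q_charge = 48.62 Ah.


Coulombic efficiency = 48.08/48.62 * 100% = 98.89%

98.89%


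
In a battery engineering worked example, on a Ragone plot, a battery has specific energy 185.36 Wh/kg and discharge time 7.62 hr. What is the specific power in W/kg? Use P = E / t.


P_specific = E / t = 185.36 / 7.62 = 24.33 W/kg

24.33 W/kg


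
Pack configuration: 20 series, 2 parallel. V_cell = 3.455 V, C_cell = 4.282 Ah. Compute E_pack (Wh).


V_pack = 20 * 3.455 = 69.1 V
C_pack = 2 * 4.282 = 8.564 Ah
E = V_pack * C_pack = 69.1 * 8.564 = 591.8 Wh

591.8 Wh


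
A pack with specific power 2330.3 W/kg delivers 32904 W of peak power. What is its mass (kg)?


m = P / SP = 32904 / 2330.3 = 14.12 kg

14.12 kg


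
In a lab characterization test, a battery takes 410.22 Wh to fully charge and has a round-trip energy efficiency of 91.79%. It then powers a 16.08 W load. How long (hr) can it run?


Step 1: E_discharge = eta/100 * E_charge = 91.79/100 * 410.22 = 376.54 Wh
Step 2: t = E_discharge / P = 376.54 / 16.08 = 23.42 hr

23.42 hr


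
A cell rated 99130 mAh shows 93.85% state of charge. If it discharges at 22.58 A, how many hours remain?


Convert: C_total = 99130 mAh = 99.13 Ah
Step 1: remaining = SOC/100 * C_total = 93.85/100 * 99.13 = 93.034 Ah
Step 2: t = remaining / I = 93.034 / 22.58 = 4.120 hr

4.120 hr


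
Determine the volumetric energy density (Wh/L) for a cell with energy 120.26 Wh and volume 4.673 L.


ED = E / V = 120.26 / 4.673 = 25.74 Wh/L

25.74 Wh/L


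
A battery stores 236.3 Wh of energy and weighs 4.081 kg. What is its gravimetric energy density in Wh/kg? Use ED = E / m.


ED = E / m = 236.3 / 4.081 = 57.90 Wh/kg

57.90 Wh/kg


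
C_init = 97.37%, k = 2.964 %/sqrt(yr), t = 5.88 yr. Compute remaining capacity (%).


sqrt(t) = sqrt(5.88) = 2.4249
C_final = 97.37 - 2.964 * 2.4249 = 90.18%

90.18%


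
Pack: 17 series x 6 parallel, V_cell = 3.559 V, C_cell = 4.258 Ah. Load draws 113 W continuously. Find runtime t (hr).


Step 1: E_pack = Ns * V_cell * Np * C_cell = 17 * 3.559 * 6 * 4.258 = 1545.7 Wh
Step 2: t = E_pack / P = 1545.7 / 113 = 13.68 hr

13.68 hr


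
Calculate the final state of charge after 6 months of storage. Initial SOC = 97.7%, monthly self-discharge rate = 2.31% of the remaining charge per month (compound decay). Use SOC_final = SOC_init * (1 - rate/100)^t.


Monthly retention factor = 1 - 2.31/100 = 0.9769
Over 6 months: factor^6 = 0.86916
SOC_final = 97.7 * 0.86916 = 84.92%

84.92%


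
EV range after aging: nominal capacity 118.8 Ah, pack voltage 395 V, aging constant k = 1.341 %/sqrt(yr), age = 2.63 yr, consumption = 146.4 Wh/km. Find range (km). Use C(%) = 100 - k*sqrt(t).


Step 1: capacity retention = 100 - 1.341 * sqrt(2.63) = 100 - 1.341 * 1.6217 = 97.825%
Step 2: C_now = 118.8 * 97.825/100 = 116.22 Ah
Step 3: E_pack = V * C_now = 395 * 116.22 = 45907 Wh
Step 4: range = E_pack / consumption = 45907 / 146.4 = 313.6 km

313.6 km


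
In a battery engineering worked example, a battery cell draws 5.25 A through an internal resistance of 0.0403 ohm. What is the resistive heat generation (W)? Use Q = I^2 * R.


I^2 = 27.563
Q = 27.563 * 0.0403 = 1.111 W

1.111 W


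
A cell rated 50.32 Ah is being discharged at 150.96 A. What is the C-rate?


Rearranging: C_rate = 150.96 / 50.32 = 3C

3C


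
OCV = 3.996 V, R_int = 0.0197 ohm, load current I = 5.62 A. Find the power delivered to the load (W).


Step 1: V_terminal = OCV - I*R = 3.996 - 5.62 * 0.0197 = 3.8853 V
Step 2: P_out = V_terminal * I = 3.8853 * 5.62 = 21.84 W

21.84 W


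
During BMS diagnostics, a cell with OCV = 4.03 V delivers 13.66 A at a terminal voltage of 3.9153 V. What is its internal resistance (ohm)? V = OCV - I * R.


R = (OCV - V) / I = (4.03 - 3.9153) / 13.66 = 0.008397 ohm

0.008397 ohm


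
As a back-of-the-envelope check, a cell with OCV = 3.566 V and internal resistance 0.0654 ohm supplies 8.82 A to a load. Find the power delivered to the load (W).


Step 1: V_terminal = OCV - I*R = 3.566 - 8.82 * 0.0654 = 2.9892 V
Step 2: P_out = V_terminal * I = 2.9892 * 8.82 = 26.36 W

26.36 W


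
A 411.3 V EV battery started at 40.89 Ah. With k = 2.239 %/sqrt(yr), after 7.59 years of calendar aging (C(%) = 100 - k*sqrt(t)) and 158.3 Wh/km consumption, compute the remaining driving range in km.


Step 1: capacity retention = 100 - 2.239 * sqrt(7.59) = 100 - 2.239 * 2.755 = 93.832%
Step 2: C_now = 40.89 * 93.832/100 = 38.368 Ah
Step 3: E_pack = V * C_now = 411.3 * 38.368 = 15781 Wh
Step 4: range = E_pack / consumption = 15781 / 158.3 = 99.69 km

99.69 km


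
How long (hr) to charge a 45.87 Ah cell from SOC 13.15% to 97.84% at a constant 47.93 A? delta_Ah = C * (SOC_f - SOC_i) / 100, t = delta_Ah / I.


Step 1: dSOC = 97.84% - 13.15% = 84.69%
Step 2: delta_Ah = 45.87 * 84.69 / 100 = 38.847 Ah
Step 3: t = 38.847 / 47.93 = 0.8105 hr

0.8105 hr


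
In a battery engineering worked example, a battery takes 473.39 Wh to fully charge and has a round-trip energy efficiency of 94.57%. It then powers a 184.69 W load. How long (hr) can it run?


Step 1: E_discharge = eta/100 * E_charge = 94.57/100 * 473.39 = 447.68 Wh
Step 2: t = E_discharge / P = 447.68 / 184.69 = 2.424 hr

2.424 hr


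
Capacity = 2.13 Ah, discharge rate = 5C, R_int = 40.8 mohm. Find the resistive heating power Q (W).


Convert: R = 40.8 mohm = 0.0408 ohm
Step 1: I = C_rate * capacity = 5 * 2.13 = 10.65 A
Step 2: Q = I^2 * R = 10.65^2 * 0.0408 = 113.42 * 0.0408 = 4.628 W

4.628 W


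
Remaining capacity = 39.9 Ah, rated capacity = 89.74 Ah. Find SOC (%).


SOC% = 39.9 / 89.74 * 100 = 44.46%

44.46%


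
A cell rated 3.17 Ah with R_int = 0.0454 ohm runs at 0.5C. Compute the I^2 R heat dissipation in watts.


Step 1: I = C_rate * capacity = 0.5 * 3.17 = 1.585 A
Step 2: Q = I^2 * R = 1.585^2 * 0.0454 = 2.5122 * 0.0454 = 0.1141 W

0.1141 W


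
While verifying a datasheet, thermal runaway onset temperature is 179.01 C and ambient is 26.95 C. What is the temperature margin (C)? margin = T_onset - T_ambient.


margin = T_onset - T_ambient = 179.01 - 26.95 = 152.06 C

152.06 C


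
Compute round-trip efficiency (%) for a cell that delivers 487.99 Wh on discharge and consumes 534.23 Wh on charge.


Round-trip efficiency = 487.99/534.23 * 100% = 91.34%

91.34%


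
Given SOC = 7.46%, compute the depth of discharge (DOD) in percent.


Complement of SOC: DOD = 100% - 7.46% = 92.54%

92.54%


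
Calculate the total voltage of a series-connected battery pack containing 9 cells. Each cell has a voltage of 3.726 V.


Series voltages add: 9 * 3.726 V = 33.534 V

33.534 V


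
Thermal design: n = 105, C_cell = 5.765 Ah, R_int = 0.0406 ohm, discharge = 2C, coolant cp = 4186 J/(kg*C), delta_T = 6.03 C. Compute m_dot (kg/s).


Step 1: I = 2 * 5.765 = 11.53 A
Step 2: Q_cell = I^2 * R = 11.53^2 * 0.0406 = 5.3974 W
Step 3: Q_total = 105 * 5.3974 = 566.73 W
Step 4: m_dot = Q_total / (cp * dT) = 566.73 / (4186 * 6.03) = 0.02245 kg/s

0.02245 kg/s


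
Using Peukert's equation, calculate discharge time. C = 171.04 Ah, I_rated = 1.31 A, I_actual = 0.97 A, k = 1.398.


t_rated = C / I_rated = 171.04 / 1.31 = 130.56 hr
(I_rated/I)^k = (1.3505)^1.398 = 1.5221
t = t_rated * (I_rated/I)^k = 130.56 * 1.5221 = 198.7 hr

198.7 hr


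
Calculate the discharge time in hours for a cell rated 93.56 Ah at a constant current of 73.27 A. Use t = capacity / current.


Runtime = 93.56 Ah / 73.27 A = 1.277 hr

1.277 hr


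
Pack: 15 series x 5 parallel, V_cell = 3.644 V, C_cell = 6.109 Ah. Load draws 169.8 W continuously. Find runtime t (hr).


Step 1: E_pack = Ns * V_cell * Np * C_cell = 15 * 3.644 * 5 * 6.109 = 1669.6 Wh
Step 2: t = E_pack / P = 1669.6 / 169.8 = 9.833 hr

9.833 hr


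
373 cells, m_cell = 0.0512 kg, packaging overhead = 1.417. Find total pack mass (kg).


Cell mass sum = 373 * 0.0512 = 19.098 kg
With overhead 1.417: m_pack = 19.098 * 1.417 = 27.06 kg

27.06 kg


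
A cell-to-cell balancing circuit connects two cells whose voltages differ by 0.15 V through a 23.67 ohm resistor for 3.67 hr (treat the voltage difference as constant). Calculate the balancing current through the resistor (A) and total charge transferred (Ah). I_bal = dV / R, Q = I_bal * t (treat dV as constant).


I_bal = dV / R = 0.15 / 23.67 = 0.0063371 A
Q = I_bal * t = 0.0063371 * 3.67 = 0.02326 Ah

I=0.0063371 A, Q=0.02326 Ah
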